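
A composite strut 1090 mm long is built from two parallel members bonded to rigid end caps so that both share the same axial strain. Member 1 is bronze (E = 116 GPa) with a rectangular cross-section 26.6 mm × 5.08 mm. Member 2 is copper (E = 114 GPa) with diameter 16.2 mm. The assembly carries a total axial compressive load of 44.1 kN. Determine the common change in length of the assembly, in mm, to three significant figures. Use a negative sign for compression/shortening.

-1.23 mm

A_1 = 135.1 mm².
A_2 = 206.1 mm².
Equal strain + equilibrium ⇒ each member carries load in proportion to AE: A₁E₁ = 15670000 N, A₂E₂ = 23500000 N, ΣAE = 39170000 N.
δ = PL/ΣAE = -44100·1090/39170000 = -1.227 mm.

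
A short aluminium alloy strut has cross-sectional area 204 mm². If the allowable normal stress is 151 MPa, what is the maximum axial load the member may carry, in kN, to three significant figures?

30.8 kN

P_max = σ_allow · A = 151 · 204 = 30800 N = 30.8 kN.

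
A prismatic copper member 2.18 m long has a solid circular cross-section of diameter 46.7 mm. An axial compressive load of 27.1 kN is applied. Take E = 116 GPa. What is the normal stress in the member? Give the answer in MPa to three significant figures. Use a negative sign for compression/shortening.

-15.8 MPa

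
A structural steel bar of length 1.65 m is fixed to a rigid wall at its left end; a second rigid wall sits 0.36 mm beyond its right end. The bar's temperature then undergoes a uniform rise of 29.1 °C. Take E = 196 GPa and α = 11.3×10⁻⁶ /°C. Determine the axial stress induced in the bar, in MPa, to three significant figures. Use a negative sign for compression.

Free thermal expansion αLΔT = 11.3e-6 · 1650 · 29.1 = 0.5426 mm.
The walls engage after the gap closes; constrained expansion = 0.5426 − 0.36 = 0.1826 mm.
The walls impose strain ε = −(0.1826)/1650 = -1.1065e-04; σ = Eε = 196000 · -1.1065e-04 = -21.69 MPa.

-21.7 MPa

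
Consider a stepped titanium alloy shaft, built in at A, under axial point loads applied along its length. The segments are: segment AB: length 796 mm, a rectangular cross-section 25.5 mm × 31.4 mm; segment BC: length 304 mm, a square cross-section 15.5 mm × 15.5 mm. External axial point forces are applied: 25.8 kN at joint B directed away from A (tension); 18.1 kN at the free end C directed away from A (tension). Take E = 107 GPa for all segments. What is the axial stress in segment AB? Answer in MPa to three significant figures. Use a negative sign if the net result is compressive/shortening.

Internal axial forces (sectioning from the free end, tension +): N_BC = 18.1 kN, N_AB = 43.9 kN.
A_AB = 800.7 mm².
σ_AB = N_AB/A_AB = 43900/800.7 = 54.83 MPa.

54.8 MPa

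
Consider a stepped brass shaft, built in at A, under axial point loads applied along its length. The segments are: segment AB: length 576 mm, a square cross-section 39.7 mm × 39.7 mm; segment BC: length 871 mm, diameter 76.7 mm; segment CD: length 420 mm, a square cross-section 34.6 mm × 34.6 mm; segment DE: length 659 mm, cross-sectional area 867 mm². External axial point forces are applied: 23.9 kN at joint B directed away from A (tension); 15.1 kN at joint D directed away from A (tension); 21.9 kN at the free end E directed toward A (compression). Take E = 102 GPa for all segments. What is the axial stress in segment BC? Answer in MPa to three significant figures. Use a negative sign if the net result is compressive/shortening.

-1.47 MPa

Internal axial forces (sectioning from the free end, tension +): N_DE = -21.9 kN, N_CD = -6.8 kN, N_BC = -6.8 kN, N_AB = 17.1 kN.
A_BC = 4620 mm².
σ_BC = N_BC/A_BC = -6800/4620 = -1.472 MPa.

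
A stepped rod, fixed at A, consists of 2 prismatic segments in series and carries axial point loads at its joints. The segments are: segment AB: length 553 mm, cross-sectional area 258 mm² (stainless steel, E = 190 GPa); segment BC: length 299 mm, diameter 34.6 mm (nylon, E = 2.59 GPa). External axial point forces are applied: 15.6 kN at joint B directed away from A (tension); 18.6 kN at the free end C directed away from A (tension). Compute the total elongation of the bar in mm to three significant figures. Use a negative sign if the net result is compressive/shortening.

2.67 mm

Internal axial forces (sectioning from the free end, tension +): N_BC = 18.6 kN, N_AB = 34.2 kN.
A_BC = 940.2 mm².
δ_AB = 34200·553/(258·190000) = 0.3858 mm
δ_BC = 18600·299/(940.2·2590) = 2.284 mm
δ = Σδ_i = 2.67 mm.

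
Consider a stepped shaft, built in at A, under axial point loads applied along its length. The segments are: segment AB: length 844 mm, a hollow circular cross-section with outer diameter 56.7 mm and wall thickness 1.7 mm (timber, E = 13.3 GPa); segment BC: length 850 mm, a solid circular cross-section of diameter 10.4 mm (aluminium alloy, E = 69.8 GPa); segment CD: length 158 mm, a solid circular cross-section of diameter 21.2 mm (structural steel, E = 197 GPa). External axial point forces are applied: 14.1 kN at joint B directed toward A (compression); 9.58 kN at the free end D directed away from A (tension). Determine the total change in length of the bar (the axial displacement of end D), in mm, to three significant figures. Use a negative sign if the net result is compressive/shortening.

0.419 mm

Internal axial forces (sectioning from the free end, tension +): N_CD = 9.58 kN, N_BC = 9.58 kN, N_AB = -4.52 kN.
A_AB = 293.7 mm².
A_BC = 84.95 mm².
A_CD = 353 mm².
δ_AB = -4520·844/(293.7·13300) = -0.9765 mm
δ_BC = 9580·850/(84.95·69800) = 1.373 mm
δ_CD = 9580·158/(353·197000) = 0.02177 mm
δ = Σδ_i = 0.4186 mm.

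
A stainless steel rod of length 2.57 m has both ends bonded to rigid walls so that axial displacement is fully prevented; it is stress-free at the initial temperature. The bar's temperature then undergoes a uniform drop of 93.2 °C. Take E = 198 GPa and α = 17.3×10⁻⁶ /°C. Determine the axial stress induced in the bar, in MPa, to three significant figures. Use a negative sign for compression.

319 MPa

Free thermal expansion αLΔT = 17.3e-6 · 2570 · -93.2 = -4.144 mm.
The walls impose strain ε = −(-4.144)/2570 = 1.6124e-03; σ = Eε = 198000 · 1.6124e-03 = 319.2 MPa.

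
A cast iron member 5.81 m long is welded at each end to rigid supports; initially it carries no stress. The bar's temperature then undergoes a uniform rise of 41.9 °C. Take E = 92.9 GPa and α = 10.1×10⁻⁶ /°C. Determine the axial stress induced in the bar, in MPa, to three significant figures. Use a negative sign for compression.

Free thermal expansion αLΔT = 10.1e-6 · 5810 · 41.9 = 2.459 mm.
The walls impose strain ε = −(2.459)/5810 = -4.2319e-04; σ = Eε = 92900 · -4.2319e-04 = -39.31 MPa.

-39.3 MPa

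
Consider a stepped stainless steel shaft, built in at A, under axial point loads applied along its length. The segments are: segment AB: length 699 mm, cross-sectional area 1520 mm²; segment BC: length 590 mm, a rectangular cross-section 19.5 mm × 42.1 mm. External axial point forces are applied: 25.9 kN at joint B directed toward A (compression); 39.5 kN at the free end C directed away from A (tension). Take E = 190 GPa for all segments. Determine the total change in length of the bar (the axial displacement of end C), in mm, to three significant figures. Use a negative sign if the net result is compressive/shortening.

0.182 mm

Internal axial forces (sectioning from the free end, tension +): N_BC = 39.5 kN, N_AB = 13.6 kN.
A_BC = 821 mm².
δ_AB = 13600·699/(1520·190000) = 0.03292 mm
δ_BC = 39500·590/(821·190000) = 0.1494 mm
δ = Σδ_i = 0.1823 mm.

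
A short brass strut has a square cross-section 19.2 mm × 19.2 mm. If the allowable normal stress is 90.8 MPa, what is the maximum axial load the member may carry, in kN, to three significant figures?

A = 368.6 mm².
P_max = σ_allow · A = 90.8 · 368.6 = 33470 N = 33.47 kN.

33.5 kN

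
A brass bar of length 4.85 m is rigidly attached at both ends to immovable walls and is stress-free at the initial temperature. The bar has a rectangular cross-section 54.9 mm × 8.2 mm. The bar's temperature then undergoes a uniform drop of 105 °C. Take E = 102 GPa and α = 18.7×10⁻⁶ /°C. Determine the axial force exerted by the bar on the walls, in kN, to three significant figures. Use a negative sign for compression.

Free thermal expansion αLΔT = 18.7e-6 · 4850 · -105 = -9.523 mm.
The walls impose strain ε = −(-9.523)/4850 = 1.9635e-03; σ = Eε = 102000 · 1.9635e-03 = 200.3 MPa.
Wall reaction R = σ·A = 200.3·450.2 = 90160 N = 90.16 kN.

90.2 kN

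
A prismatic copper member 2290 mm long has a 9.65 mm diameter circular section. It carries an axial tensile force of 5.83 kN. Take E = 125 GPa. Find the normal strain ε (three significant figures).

6.38e-04

A = 73.14 mm².
σ = N/A = 79.71 MPa; ε = σ/E = 79.71/125000 = 6.377e-04.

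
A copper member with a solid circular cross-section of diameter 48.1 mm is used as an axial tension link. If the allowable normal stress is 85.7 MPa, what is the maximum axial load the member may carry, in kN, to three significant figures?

156 kN

A = 1817 mm².
P_max = σ_allow · A = 85.7 · 1817 = 155700 N = 155.7 kN.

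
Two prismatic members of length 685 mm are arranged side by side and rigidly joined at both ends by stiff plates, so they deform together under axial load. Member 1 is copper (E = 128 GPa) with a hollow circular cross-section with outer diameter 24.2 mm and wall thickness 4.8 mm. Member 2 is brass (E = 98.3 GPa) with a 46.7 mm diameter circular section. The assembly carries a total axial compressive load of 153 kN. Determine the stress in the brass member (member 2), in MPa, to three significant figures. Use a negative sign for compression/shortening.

A_1 = 292.5 mm².
A_2 = 1713 mm².
Equal strain + equilibrium ⇒ each member carries load in proportion to AE: A₁E₁ = 37450000 N, A₂E₂ = 168400000 N, ΣAE = 205800000 N.
σ₂ = P·E₂/ΣAE = -153000·98300/205800000 = -73.07 MPa.

-73.1 MPa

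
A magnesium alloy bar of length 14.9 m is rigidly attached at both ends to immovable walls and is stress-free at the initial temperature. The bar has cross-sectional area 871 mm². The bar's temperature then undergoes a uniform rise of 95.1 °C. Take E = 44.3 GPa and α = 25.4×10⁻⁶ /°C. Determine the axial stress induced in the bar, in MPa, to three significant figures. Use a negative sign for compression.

Free thermal expansion αLΔT = 25.4e-6 · 14900 · 95.1 = 35.99 mm.
The walls impose strain ε = −(35.99)/14900 = -2.4155e-03; σ = Eε = 44300 · -2.4155e-03 = -107 MPa.

-107 MPa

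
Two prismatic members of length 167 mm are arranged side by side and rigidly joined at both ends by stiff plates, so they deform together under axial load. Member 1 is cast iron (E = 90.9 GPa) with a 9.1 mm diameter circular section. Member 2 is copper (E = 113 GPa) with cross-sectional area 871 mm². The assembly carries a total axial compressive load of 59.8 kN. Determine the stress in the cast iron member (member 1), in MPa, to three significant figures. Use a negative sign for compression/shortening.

A_1 = 65.04 mm².
Equal strain + equilibrium ⇒ each member carries load in proportion to AE: A₁E₁ = 5912000 N, A₂E₂ = 98420000 N, ΣAE = 104300000 N.
σ₁ = P·E₁/ΣAE = -59800·90900/104300000 = -52.1 MPa.

-52.1 MPa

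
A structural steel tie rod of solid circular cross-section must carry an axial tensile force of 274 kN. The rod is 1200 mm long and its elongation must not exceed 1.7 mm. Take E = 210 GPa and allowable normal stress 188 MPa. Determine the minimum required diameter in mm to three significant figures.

Required area A ≥ P/σ_allow = 274000/188 = 1457 mm².
For a solid circular section, d ≥ √(4A/π) = 43.08 mm.
Elongation limit: A ≥ PL/(Eδ_allow) = 274000·1200/(210000·1.7) = 921 mm² ⇒ d ≥ 34.24 mm.
The stress limit governs.

43.1 mm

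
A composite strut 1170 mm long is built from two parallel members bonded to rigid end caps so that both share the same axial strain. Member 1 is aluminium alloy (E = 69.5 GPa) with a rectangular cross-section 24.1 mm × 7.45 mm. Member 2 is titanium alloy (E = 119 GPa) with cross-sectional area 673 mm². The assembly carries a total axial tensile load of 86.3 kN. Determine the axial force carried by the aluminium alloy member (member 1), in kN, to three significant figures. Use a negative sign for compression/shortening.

11.6 kN

A_1 = 179.5 mm².
Equal strain + equilibrium ⇒ each member carries load in proportion to AE: A₁E₁ = 12480000 N, A₂E₂ = 80090000 N, ΣAE = 92570000 N.
F₁ = P·A₁E₁/ΣAE = 86300·12480000/92570000 = 11630 N.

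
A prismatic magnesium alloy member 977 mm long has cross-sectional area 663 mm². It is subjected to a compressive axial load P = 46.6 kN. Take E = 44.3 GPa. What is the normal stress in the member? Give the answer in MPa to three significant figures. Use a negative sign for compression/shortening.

-70.3 MPa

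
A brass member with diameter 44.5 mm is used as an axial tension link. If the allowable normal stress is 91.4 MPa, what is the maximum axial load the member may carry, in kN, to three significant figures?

142 kN

A = 1555 mm².
P_max = σ_allow · A = 91.4 · 1555 = 142200 N = 142.2 kN.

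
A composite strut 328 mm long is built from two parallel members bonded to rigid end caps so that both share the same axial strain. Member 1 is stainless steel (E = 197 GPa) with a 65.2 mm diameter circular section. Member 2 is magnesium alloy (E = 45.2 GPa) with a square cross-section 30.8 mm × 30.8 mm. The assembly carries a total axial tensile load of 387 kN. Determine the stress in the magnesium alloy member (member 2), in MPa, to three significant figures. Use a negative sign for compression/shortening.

A_1 = 3339 mm².
A_2 = 948.6 mm².
Equal strain + equilibrium ⇒ each member carries load in proportion to AE: A₁E₁ = 657700000 N, A₂E₂ = 42880000 N, ΣAE = 700600000 N.
σ₂ = P·E₂/ΣAE = 387000·45200/700600000 = 24.97 MPa.

25.0 MPa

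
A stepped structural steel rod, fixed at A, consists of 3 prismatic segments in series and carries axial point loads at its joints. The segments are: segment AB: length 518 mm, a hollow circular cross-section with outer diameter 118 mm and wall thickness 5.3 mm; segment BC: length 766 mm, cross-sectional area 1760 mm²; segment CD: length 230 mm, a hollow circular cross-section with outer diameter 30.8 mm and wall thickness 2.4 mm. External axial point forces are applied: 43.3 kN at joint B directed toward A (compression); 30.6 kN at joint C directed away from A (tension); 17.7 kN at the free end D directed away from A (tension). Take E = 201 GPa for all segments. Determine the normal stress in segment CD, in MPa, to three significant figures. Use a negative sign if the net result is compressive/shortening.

82.7 MPa

Internal axial forces (sectioning from the free end, tension +): N_CD = 17.7 kN, N_BC = 48.3 kN, N_AB = 5 kN.
A_CD = 214.1 mm².
σ_CD = N_CD/A_CD = 17700/214.1 = 82.66 MPa.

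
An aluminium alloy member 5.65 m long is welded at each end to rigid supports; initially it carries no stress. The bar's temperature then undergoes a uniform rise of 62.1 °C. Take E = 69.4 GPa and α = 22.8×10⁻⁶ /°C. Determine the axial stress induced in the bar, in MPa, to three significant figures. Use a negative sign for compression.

-98.3 MPa

Free thermal expansion αLΔT = 22.8e-6 · 5650 · 62.1 = 8 mm.
The walls impose strain ε = −(8)/5650 = -1.4159e-03; σ = Eε = 69400 · -1.4159e-03 = -98.26 MPa.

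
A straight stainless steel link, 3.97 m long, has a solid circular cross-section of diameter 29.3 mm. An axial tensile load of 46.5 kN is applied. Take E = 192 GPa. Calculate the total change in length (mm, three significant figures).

A = 674.3 mm².
δ_mech = NL/(AE) = 46500·3970/(674.3·192000) = 1.426 mm.

1.43 mm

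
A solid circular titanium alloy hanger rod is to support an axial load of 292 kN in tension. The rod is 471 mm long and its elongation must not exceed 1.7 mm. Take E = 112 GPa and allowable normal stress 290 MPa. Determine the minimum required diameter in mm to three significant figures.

Required area A ≥ P/σ_allow = 292000/290 = 1007 mm².
For a solid circular section, d ≥ √(4A/π) = 35.81 mm.
Elongation limit: A ≥ PL/(Eδ_allow) = 292000·471/(112000·1.7) = 722.3 mm² ⇒ d ≥ 30.33 mm.
The stress limit governs.

35.8 mm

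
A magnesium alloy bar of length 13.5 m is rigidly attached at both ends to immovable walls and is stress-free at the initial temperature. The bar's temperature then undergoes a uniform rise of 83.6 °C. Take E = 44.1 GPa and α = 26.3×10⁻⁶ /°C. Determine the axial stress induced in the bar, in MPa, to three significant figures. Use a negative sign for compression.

Free thermal expansion αLΔT = 26.3e-6 · 13500 · 83.6 = 29.68 mm.
The walls impose strain ε = −(29.68)/13500 = -2.1987e-03; σ = Eε = 44100 · -2.1987e-03 = -96.96 MPa.

-97.0 MPa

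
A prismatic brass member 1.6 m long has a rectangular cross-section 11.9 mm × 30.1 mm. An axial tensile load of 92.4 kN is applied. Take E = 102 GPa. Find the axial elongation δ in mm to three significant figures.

A = 358.2 mm².
δ_mech = NL/(AE) = 92400·1600/(358.2·102000) = 4.046 mm.

4.05 mm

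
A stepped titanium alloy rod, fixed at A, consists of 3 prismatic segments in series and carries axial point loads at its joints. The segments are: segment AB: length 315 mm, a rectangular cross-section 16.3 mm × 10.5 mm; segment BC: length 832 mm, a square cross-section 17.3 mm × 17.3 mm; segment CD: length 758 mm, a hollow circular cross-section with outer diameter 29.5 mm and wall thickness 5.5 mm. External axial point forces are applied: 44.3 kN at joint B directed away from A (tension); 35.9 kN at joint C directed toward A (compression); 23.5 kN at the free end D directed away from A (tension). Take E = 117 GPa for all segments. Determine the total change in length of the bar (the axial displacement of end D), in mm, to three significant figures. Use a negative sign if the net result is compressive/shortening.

Internal axial forces (sectioning from the free end, tension +): N_CD = 23.5 kN, N_BC = -12.4 kN, N_AB = 31.9 kN.
A_AB = 171.2 mm².
A_BC = 299.3 mm².
A_CD = 414.7 mm².
δ_AB = 31900·315/(171.2·117000) = 0.5018 mm
δ_BC = -12400·832/(299.3·117000) = -0.2946 mm
δ_CD = 23500·758/(414.7·117000) = 0.3671 mm
δ = Σδ_i = 0.5743 mm.

0.574 mm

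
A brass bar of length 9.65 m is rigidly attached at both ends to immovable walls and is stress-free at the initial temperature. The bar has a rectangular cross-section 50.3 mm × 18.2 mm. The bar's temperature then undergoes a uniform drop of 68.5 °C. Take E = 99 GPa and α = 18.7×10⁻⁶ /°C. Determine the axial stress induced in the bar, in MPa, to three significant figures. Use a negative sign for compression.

127 MPa

Free thermal expansion αLΔT = 18.7e-6 · 9650 · -68.5 = -12.36 mm.
The walls impose strain ε = −(-12.36)/9650 = 1.2809e-03; σ = Eε = 99000 · 1.2809e-03 = 126.8 MPa.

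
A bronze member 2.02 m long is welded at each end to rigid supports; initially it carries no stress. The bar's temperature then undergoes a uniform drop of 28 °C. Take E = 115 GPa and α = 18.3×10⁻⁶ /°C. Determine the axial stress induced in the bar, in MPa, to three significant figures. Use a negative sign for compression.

58.9 MPa

Free thermal expansion αLΔT = 18.3e-6 · 2020 · -28 = -1.035 mm.
The walls impose strain ε = −(-1.035)/2020 = 5.1240e-04; σ = Eε = 115000 · 5.1240e-04 = 58.93 MPa.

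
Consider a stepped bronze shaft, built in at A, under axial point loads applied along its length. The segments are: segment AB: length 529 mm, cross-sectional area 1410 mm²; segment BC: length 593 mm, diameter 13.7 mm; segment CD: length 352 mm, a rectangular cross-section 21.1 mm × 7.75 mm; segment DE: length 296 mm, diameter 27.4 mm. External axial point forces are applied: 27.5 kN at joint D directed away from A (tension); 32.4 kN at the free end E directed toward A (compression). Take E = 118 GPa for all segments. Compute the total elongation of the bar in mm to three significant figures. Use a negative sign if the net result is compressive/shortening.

Internal axial forces (sectioning from the free end, tension +): N_DE = -32.4 kN, N_CD = -4.9 kN, N_BC = -4.9 kN, N_AB = -4.9 kN.
A_BC = 147.4 mm².
A_CD = 163.5 mm².
A_DE = 589.6 mm².
δ_AB = -4900·529/(1410·118000) = -0.01558 mm
δ_BC = -4900·593/(147.4·118000) = -0.167 mm
δ_CD = -4900·352/(163.5·118000) = -0.08939 mm
δ_DE = -32400·296/(589.6·118000) = -0.1378 mm
δ = Σδ_i = -0.4098 mm.

-0.410 mm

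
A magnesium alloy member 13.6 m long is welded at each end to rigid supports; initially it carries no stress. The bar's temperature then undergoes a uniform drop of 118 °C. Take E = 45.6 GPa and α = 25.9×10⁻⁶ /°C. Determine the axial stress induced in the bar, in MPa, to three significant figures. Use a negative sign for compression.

139 MPa

Free thermal expansion αLΔT = 25.9e-6 · 13600 · -118 = -41.56 mm.
The walls impose strain ε = −(-41.56)/13600 = 3.0562e-03; σ = Eε = 45600 · 3.0562e-03 = 139.4 MPa.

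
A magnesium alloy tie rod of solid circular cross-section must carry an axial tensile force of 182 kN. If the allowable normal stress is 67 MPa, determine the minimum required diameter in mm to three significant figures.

58.8 mm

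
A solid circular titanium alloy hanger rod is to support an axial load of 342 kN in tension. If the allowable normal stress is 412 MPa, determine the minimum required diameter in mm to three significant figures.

Required area A ≥ P/σ_allow = 342000/412 = 830.1 mm².
For a solid circular section, d ≥ √(4A/π) = 32.51 mm.

32.5 mm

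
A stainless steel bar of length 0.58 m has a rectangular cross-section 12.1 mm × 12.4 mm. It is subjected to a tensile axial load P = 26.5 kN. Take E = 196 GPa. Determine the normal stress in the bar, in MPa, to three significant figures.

177 MPa

A = 150 mm².
σ = N/A = 26500/150 = 176.6 MPa.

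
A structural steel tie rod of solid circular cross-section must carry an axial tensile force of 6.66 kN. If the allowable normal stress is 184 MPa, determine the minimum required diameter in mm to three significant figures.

6.79 mm

Required area A ≥ P/σ_allow = 6660/184 = 36.2 mm².
For a solid circular section, d ≥ √(4A/π) = 6.789 mm.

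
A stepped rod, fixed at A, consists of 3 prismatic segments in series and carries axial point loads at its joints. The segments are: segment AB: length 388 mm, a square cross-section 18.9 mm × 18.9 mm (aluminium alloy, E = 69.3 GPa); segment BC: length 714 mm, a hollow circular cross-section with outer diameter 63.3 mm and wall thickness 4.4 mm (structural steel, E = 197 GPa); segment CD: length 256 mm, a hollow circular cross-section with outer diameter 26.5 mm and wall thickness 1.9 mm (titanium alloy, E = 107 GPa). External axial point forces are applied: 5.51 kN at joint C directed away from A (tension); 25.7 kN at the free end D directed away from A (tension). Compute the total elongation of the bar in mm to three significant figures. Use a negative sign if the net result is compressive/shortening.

Internal axial forces (sectioning from the free end, tension +): N_CD = 25.7 kN, N_BC = 31.21 kN, N_AB = 31.21 kN.
A_AB = 357.2 mm².
A_BC = 814.2 mm².
A_CD = 146.8 mm².
δ_AB = 31210·388/(357.2·69300) = 0.4892 mm
δ_BC = 31210·714/(814.2·197000) = 0.1389 mm
δ_CD = 25700·256/(146.8·107000) = 0.4187 mm
δ = Σδ_i = 1.047 mm.

1.05 mm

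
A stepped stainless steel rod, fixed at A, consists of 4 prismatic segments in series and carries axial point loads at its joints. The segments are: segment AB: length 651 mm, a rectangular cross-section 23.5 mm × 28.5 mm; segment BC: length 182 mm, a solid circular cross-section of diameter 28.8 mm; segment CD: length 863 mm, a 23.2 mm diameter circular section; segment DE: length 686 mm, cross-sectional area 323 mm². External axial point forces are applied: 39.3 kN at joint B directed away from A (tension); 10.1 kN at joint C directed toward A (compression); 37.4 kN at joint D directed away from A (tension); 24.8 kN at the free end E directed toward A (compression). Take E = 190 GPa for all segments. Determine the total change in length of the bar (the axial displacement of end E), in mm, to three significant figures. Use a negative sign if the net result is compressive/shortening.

0.0757 mm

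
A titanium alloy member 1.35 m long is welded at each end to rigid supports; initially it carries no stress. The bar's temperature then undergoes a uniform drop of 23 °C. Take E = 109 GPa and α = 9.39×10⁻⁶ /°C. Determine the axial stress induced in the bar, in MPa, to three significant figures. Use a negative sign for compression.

23.5 MPa

Free thermal expansion αLΔT = 9.39e-6 · 1350 · -23 = -0.2916 mm.
The walls impose strain ε = −(-0.2916)/1350 = 2.1597e-04; σ = Eε = 109000 · 2.1597e-04 = 23.54 MPa.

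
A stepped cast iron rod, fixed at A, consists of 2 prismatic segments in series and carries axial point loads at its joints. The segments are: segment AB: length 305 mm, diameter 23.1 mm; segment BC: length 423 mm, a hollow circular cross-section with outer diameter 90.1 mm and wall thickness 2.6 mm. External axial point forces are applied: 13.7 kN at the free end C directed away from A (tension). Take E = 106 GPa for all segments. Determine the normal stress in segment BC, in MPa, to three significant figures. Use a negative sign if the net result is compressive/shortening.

Internal axial forces (sectioning from the free end, tension +): N_BC = 13.7 kN, N_AB = 13.7 kN.
A_BC = 714.7 mm².
σ_BC = N_BC/A_BC = 13700/714.7 = 19.17 MPa.

19.2 MPa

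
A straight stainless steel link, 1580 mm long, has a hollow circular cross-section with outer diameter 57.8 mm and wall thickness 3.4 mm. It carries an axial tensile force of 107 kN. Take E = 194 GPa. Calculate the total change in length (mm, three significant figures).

1.50 mm

A = 581.1 mm².
δ_mech = NL/(AE) = 107000·1580/(581.1·194000) = 1.5 mm.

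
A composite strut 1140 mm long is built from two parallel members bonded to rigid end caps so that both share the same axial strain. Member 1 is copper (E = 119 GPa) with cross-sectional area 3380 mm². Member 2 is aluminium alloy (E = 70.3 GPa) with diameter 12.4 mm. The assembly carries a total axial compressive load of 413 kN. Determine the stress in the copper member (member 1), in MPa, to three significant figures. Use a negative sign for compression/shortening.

A_2 = 120.8 mm².
Equal strain + equilibrium ⇒ each member carries load in proportion to AE: A₁E₁ = 402200000 N, A₂E₂ = 8490000 N, ΣAE = 410700000 N.
σ₁ = P·E₁/ΣAE = -413000·119000/410700000 = -119.7 MPa.

-120 MPa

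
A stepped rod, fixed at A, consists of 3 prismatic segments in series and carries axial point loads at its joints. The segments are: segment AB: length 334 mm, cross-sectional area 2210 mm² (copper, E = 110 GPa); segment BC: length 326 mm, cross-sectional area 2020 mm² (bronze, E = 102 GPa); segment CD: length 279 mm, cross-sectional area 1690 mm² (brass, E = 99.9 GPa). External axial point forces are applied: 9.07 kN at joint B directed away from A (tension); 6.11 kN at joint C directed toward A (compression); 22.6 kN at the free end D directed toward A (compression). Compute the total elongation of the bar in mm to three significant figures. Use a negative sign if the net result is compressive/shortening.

-0.110 mm

Internal axial forces (sectioning from the free end, tension +): N_CD = -22.6 kN, N_BC = -28.71 kN, N_AB = -19.64 kN.
δ_AB = -19640·334/(2210·110000) = -0.02698 mm
δ_BC = -28710·326/(2020·102000) = -0.04543 mm
δ_CD = -22600·279/(1690·99900) = -0.03735 mm
δ = Σδ_i = -0.1098 mm.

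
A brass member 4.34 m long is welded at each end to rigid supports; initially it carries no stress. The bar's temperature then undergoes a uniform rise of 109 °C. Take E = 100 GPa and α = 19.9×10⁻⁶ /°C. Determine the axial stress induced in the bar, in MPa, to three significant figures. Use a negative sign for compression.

-217 MPa

Free thermal expansion αLΔT = 19.9e-6 · 4340 · 109 = 9.414 mm.
The walls impose strain ε = −(9.414)/4340 = -2.1691e-03; σ = Eε = 100000 · -2.1691e-03 = -216.9 MPa.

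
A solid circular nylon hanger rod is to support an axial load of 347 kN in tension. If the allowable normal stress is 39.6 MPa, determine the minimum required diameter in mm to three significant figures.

Required area A ≥ P/σ_allow = 347000/39.6 = 8763 mm².
For a solid circular section, d ≥ √(4A/π) = 105.6 mm.

106 mm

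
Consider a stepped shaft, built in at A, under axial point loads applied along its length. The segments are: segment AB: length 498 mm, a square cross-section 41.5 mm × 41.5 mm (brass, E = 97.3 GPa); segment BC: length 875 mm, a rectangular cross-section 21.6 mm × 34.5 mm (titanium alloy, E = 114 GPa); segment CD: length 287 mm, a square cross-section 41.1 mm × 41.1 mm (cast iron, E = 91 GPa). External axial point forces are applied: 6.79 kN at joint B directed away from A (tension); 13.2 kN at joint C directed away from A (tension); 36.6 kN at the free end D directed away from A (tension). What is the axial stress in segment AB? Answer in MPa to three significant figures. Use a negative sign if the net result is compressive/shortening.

32.9 MPa

Internal axial forces (sectioning from the free end, tension +): N_CD = 36.6 kN, N_BC = 49.8 kN, N_AB = 56.59 kN.
A_AB = 1722 mm².
σ_AB = N_AB/A_AB = 56590/1722 = 32.86 MPa.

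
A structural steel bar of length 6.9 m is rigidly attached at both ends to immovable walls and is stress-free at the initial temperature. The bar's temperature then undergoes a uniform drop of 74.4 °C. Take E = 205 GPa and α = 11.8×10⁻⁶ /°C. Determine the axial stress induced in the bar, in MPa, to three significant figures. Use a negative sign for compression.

180 MPa

Free thermal expansion αLΔT = 11.8e-6 · 6900 · -74.4 = -6.058 mm.
The walls impose strain ε = −(-6.058)/6900 = 8.7792e-04; σ = Eε = 205000 · 8.7792e-04 = 180 MPa.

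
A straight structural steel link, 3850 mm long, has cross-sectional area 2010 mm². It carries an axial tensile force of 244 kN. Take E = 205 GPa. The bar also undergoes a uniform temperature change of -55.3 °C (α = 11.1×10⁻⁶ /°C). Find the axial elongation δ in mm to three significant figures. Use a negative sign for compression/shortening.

-0.0834 mm

δ_mech = NL/(AE) = 244000·3850/(2010·205000) = 2.28 mm.
δ_thermal = αLΔT = 11.1e-6·3850·-55.3 = -2.363 mm.
δ = δ_mech + δ_thermal = -0.08343 mm.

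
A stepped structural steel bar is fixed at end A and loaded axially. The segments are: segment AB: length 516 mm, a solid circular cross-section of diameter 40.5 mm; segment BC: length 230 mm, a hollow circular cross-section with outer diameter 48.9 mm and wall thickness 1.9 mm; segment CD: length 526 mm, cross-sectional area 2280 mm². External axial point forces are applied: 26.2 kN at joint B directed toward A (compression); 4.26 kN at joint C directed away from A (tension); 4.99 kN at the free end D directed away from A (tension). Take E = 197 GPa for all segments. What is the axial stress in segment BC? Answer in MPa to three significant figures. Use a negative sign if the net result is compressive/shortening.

Internal axial forces (sectioning from the free end, tension +): N_CD = 4.99 kN, N_BC = 9.25 kN, N_AB = -16.95 kN.
A_BC = 280.5 mm².
σ_BC = N_BC/A_BC = 9250/280.5 = 32.97 MPa.

33.0 MPa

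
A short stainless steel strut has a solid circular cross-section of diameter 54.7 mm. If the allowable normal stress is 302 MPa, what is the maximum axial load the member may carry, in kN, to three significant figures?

A = 2350 mm².
P_max = σ_allow · A = 302 · 2350 = 709700 N = 709.7 kN.

710 kN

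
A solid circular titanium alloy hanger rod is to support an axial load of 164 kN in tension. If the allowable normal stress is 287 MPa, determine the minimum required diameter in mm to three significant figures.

27.0 mm

Required area A ≥ P/σ_allow = 164000/287 = 571.4 mm².
For a solid circular section, d ≥ √(4A/π) = 26.97 mm.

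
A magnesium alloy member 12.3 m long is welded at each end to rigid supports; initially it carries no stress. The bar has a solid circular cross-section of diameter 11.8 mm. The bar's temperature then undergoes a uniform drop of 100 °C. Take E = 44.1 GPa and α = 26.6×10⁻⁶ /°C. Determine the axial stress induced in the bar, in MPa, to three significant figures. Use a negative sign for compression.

117 MPa

Free thermal expansion αLΔT = 26.6e-6 · 12300 · -100 = -32.72 mm.
The walls impose strain ε = −(-32.72)/12300 = 2.6600e-03; σ = Eε = 44100 · 2.6600e-03 = 117.3 MPa.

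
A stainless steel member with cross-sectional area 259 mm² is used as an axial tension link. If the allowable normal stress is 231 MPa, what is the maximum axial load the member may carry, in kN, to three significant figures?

59.8 kN

P_max = σ_allow · A = 231 · 259 = 59830 N = 59.83 kN.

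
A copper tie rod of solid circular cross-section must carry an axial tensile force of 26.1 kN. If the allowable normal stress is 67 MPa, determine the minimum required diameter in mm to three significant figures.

Required area A ≥ P/σ_allow = 26100/67 = 389.6 mm².
For a solid circular section, d ≥ √(4A/π) = 22.27 mm.

22.3 mm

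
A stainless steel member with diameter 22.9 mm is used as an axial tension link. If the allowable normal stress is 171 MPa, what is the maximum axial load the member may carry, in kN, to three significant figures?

70.4 kN

A = 411.9 mm².
P_max = σ_allow · A = 171 · 411.9 = 70430 N = 70.43 kN.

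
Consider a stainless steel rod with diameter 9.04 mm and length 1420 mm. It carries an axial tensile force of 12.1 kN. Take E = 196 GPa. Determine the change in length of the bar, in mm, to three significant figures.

1.37 mm

A = 64.18 mm².
δ_mech = NL/(AE) = 12100·1420/(64.18·196000) = 1.366 mm.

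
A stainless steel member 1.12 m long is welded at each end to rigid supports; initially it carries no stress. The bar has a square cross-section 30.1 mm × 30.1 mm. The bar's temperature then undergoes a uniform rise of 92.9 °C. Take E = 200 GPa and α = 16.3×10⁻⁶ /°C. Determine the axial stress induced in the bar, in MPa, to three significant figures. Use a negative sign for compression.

-303 MPa

Free thermal expansion αLΔT = 16.3e-6 · 1120 · 92.9 = 1.696 mm.
The walls impose strain ε = −(1.696)/1120 = -1.5143e-03; σ = Eε = 200000 · -1.5143e-03 = -302.9 MPa.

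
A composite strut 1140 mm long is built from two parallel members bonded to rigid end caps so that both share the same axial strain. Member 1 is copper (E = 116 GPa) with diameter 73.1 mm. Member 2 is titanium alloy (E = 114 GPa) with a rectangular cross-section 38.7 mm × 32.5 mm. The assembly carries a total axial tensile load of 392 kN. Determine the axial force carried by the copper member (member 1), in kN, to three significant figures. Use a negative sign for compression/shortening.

303 kN

A_1 = 4197 mm².
A_2 = 1258 mm².
Equal strain + equilibrium ⇒ each member carries load in proportion to AE: A₁E₁ = 486800000 N, A₂E₂ = 143400000 N, ΣAE = 630200000 N.
F₁ = P·A₁E₁/ΣAE = 392000·486800000/630200000 = 302800 N.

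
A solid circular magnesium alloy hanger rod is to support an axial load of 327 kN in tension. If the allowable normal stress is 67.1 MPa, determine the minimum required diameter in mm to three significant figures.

78.8 mm

Required area A ≥ P/σ_allow = 327000/67.1 = 4873 mm².
For a solid circular section, d ≥ √(4A/π) = 78.77 mm.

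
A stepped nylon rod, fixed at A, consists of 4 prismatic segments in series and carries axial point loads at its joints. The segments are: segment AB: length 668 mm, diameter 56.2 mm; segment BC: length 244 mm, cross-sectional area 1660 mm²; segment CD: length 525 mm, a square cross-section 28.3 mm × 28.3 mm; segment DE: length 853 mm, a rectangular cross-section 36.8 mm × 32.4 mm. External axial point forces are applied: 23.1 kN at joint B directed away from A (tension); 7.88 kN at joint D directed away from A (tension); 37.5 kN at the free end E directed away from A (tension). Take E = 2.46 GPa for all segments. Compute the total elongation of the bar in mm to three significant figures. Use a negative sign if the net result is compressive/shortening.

Internal axial forces (sectioning from the free end, tension +): N_DE = 37.5 kN, N_CD = 45.38 kN, N_BC = 45.38 kN, N_AB = 68.48 kN.
A_AB = 2481 mm².
A_CD = 800.9 mm².
A_DE = 1192 mm².
δ_AB = 68480·668/(2481·2460) = 7.496 mm
δ_BC = 45380·244/(1660·2460) = 2.712 mm
δ_CD = 45380·525/(800.9·2460) = 12.09 mm
δ_DE = 37500·853/(1192·2460) = 10.91 mm
δ = Σδ_i = 33.21 mm.

33.2 mm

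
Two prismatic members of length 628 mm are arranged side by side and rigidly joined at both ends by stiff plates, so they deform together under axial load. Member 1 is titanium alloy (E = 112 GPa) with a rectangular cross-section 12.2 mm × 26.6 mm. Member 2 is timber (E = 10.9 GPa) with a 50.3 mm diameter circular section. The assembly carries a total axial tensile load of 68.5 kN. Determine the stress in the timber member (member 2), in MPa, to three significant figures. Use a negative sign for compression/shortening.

A_1 = 324.5 mm².
A_2 = 1987 mm².
Equal strain + equilibrium ⇒ each member carries load in proportion to AE: A₁E₁ = 36350000 N, A₂E₂ = 21660000 N, ΣAE = 58010000 N.
σ₂ = P·E₂/ΣAE = 68500·10900/58010000 = 12.87 MPa.

12.9 MPa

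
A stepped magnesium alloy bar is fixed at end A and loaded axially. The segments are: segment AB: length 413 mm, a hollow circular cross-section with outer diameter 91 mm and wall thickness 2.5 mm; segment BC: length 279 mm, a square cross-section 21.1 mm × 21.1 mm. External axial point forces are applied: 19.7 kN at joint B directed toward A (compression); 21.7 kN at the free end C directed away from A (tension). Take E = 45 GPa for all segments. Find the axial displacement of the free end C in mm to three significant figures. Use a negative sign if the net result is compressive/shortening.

0.329 mm

Internal axial forces (sectioning from the free end, tension +): N_BC = 21.7 kN, N_AB = 2 kN.
A_AB = 695.1 mm².
A_BC = 445.2 mm².
δ_AB = 2000·413/(695.1·45000) = 0.02641 mm
δ_BC = 21700·279/(445.2·45000) = 0.3022 mm
δ = Σδ_i = 0.3286 mm.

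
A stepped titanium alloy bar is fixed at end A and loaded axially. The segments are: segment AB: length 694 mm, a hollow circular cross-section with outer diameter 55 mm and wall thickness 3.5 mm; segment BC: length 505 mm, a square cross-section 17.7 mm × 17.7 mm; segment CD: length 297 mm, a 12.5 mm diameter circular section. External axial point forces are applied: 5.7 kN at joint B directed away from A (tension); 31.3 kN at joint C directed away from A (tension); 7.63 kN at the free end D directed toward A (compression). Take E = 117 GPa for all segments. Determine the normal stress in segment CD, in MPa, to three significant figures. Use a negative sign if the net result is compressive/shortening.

Internal axial forces (sectioning from the free end, tension +): N_CD = -7.63 kN, N_BC = 23.67 kN, N_AB = 29.37 kN.
A_CD = 122.7 mm².
σ_CD = N_CD/A_CD = -7630/122.7 = -62.17 MPa.

-62.2 MPa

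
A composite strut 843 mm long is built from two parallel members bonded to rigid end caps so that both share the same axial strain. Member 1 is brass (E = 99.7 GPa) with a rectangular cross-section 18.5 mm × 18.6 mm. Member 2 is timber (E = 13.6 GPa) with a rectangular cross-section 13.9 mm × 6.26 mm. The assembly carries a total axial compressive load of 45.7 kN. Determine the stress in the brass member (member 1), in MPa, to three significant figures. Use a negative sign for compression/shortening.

A_1 = 344.1 mm².
A_2 = 87.01 mm².
Equal strain + equilibrium ⇒ each member carries load in proportion to AE: A₁E₁ = 34310000 N, A₂E₂ = 1183000 N, ΣAE = 35490000 N.
σ₁ = P·E₁/ΣAE = -45700·99700/35490000 = -128.4 MPa.

-128 MPa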